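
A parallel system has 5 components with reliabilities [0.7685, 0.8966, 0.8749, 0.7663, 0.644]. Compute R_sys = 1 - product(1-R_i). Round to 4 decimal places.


Components: [0.7685, 0.8966, 0.8749, 0.7663, 0.644]
(1 - 0.7685) = 0.2315, running product = 0.2315
(1 - 0.8966) = 0.1034, running product = 0.0239
(1 - 0.8749) = 0.1251, running product = 0.003
(1 - 0.7663) = 0.2337, running product = 0.0007
(1 - 0.644) = 0.356, running product = 0.0002
Product of (1-R_i) = 0.0002
R_sys = 1 - 0.0002 = 0.9998

0.9998


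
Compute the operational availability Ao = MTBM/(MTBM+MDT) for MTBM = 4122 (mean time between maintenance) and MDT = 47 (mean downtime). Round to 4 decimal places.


MTBM = 4122
MDT = 47
MTBM + MDT = 4169
Ao = 4122 / 4169
Ao = 0.9887

0.9887


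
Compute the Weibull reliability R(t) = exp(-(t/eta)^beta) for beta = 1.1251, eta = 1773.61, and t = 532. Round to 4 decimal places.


beta = 1.1251, eta = 1773.61, t = 532
t/eta = 532 / 1773.61 = 0.3
(t/eta)^beta = 0.3^1.1251 = 0.258
R(t) = exp(-0.258)
R(t) = 0.7726

0.7726


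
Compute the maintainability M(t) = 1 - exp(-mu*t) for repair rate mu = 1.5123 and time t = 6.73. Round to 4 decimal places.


mu = 1.5123, t = 6.73
mu * t = 1.5123 * 6.73 = 10.1778
exp(-10.1778) = 0.0
M(t) = 1 - 0.0
M(t) = 1.0

1.0


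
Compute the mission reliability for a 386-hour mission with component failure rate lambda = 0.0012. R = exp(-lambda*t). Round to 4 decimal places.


lambda = 0.0012
mission_time = 386
lambda * t = 0.0012 * 386 = 0.4632
R = exp(-0.4632)
R = 0.6293

0.6293


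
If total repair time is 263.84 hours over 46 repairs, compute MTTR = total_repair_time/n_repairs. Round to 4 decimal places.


total_repair_time = 263.84
n_repairs = 46
MTTR = 263.84 / 46
MTTR = 5.7357

5.7357


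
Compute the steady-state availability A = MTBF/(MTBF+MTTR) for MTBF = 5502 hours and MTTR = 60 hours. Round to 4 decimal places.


MTBF = 5502
MTTR = 60
MTBF + MTTR = 5562
A = 5502 / 5562
A = 0.9892

0.9892


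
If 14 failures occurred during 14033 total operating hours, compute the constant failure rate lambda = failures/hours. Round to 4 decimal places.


failures = 14
total_hours = 14033
lambda = 14 / 14033
lambda = 0.001

0.001


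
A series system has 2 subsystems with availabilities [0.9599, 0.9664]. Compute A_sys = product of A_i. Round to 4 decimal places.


Subsystems: [0.9599, 0.9664]
After subsystem 1 (A=0.9599): product = 0.9599
After subsystem 2 (A=0.9664): product = 0.9276
A_sys = 0.9276

0.9276


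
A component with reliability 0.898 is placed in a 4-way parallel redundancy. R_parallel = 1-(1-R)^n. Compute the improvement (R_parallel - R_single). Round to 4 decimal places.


R_single = 0.898, n = 4
1 - R_single = 0.102
(1 - R_single)^n = 0.102^4 = 0.0001
R_parallel = 1 - 0.0001 = 0.9999
Improvement = 0.9999 - 0.898
Improvement = 0.1019

0.1019


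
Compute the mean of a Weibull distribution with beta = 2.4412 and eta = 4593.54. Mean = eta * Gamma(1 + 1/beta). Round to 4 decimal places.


beta = 2.4412, eta = 4593.54
1/beta = 0.4096
1 + 1/beta = 1.4096
Gamma(1.4096) = 0.8868
Mean = 4593.54 * 0.8868
Mean = 4073.4654

4073.4654


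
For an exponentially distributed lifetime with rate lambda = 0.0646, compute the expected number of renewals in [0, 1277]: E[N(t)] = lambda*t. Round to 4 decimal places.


lambda = 0.0646
t = 1277
E[N(t)] = lambda * t
E[N(t)] = 0.0646 * 1277
E[N(t)] = 82.4942

82.4942


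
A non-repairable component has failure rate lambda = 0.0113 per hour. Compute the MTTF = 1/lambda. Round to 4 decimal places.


lambda = 0.0113
MTTF = 1 / 0.0113
MTTF = 88.4956

88.4956


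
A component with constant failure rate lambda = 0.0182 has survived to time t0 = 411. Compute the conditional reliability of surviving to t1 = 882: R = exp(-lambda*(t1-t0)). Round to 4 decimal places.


lambda = 0.0182
t0 = 411, t1 = 882
t1 - t0 = 471
lambda * (t1-t0) = 0.0182 * 471 = 8.5722
R = exp(-8.5722)
R = 0.0002

0.0002


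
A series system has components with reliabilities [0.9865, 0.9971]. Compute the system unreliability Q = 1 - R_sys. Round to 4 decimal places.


Components: [0.9865, 0.9971]
After component 1: product = 0.9865
After component 2: product = 0.9836
R_sys = 0.9836
Q = 1 - 0.9836 = 0.0164

0.0164


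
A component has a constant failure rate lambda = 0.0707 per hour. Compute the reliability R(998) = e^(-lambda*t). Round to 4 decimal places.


lambda = 0.0707
t = 998
lambda * t = 70.5586
R(t) = e^(-70.5586)
R(t) = 0.0

0.0


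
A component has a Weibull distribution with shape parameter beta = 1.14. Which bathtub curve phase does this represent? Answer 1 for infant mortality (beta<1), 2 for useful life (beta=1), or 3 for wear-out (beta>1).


beta = 1.14
Compare beta to 1:
beta < 1 => infant mortality (phase 1)
beta = 1 => useful life (phase 2)
beta > 1 => wear-out (phase 3)
Since beta = 1.14, this is wear-out (increasing failure rate)
Phase = 3

3


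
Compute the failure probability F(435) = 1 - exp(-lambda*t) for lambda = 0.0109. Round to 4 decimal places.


lambda = 0.0109, t = 435
lambda * t = 4.7415
exp(-4.7415) = 0.0087
F(t) = 1 - 0.0087
F(t) = 0.9913

0.9913


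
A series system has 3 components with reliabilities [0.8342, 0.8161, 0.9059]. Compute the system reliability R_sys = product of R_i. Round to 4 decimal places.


Components: [0.8342, 0.8161, 0.9059]
After component 1 (R=0.8342): product = 0.8342
After component 2 (R=0.8161): product = 0.6808
After component 3 (R=0.9059): product = 0.6167
R_sys = 0.6167

0.6167


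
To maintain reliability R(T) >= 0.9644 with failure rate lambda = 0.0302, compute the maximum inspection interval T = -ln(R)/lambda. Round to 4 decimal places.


R_target = 0.9644
lambda = 0.0302
-ln(0.9644) = 0.0362
T = 0.0362 / 0.0302
T = 1.2003

1.2003


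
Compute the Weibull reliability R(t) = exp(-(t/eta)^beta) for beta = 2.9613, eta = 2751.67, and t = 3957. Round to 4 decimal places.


beta = 2.9613, eta = 2751.67, t = 3957
t/eta = 3957 / 2751.67 = 1.438
(t/eta)^beta = 1.438^2.9613 = 2.9323
R(t) = exp(-2.9323)
R(t) = 0.0533

0.0533


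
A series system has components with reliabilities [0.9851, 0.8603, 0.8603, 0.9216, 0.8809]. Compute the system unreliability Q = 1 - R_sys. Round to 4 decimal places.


Components: [0.9851, 0.8603, 0.8603, 0.9216, 0.8809]
After component 1: product = 0.9851
After component 2: product = 0.8475
After component 3: product = 0.7291
After component 4: product = 0.6719
After component 5: product = 0.5919
R_sys = 0.5919
Q = 1 - 0.5919 = 0.4081

0.4081


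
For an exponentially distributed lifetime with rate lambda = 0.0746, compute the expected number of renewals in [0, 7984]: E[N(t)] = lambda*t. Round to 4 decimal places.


lambda = 0.0746
t = 7984
E[N(t)] = lambda * t
E[N(t)] = 0.0746 * 7984
E[N(t)] = 595.6064

595.6064


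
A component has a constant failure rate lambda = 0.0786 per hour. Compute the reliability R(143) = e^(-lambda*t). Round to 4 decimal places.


lambda = 0.0786
t = 143
lambda * t = 11.2398
R(t) = e^(-11.2398)
R(t) = 0.0

0.0


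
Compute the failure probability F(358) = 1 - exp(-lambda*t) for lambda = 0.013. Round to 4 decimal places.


lambda = 0.013, t = 358
lambda * t = 4.654
exp(-4.654) = 0.0095
F(t) = 1 - 0.0095
F(t) = 0.9905

0.9905


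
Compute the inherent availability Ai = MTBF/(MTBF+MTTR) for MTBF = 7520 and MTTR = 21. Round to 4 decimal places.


MTBF = 7520
MTTR = 21
MTBF + MTTR = 7541
Ai = 7520 / 7541
Ai = 0.9972

0.9972


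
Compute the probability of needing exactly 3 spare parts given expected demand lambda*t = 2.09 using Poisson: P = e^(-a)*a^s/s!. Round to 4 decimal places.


a = 2.09, s = 3
e^(-a) = e^(-2.09) = 0.1237
a^s = 2.09^3 = 9.1293
s! = 6
P = 0.1237 * 9.1293 / 6
P = 0.1882

0.1882


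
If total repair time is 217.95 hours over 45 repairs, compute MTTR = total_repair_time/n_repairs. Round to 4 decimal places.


total_repair_time = 217.95
n_repairs = 45
MTTR = 217.95 / 45
MTTR = 4.8433

4.8433


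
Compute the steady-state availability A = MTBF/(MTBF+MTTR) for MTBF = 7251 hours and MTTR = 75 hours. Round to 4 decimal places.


MTBF = 7251
MTTR = 75
MTBF + MTTR = 7326
A = 7251 / 7326
A = 0.9898

0.9898


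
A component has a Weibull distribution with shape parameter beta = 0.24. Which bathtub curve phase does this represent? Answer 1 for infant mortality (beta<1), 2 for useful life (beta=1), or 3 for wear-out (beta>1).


beta = 0.24
Compare beta to 1:
beta < 1 => infant mortality (phase 1)
beta = 1 => useful life (phase 2)
beta > 1 => wear-out (phase 3)
Since beta = 0.24, this is infant mortality (decreasing failure rate)
Phase = 1

1


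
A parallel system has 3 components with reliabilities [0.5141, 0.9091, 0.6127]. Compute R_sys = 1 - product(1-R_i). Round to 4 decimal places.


Components: [0.5141, 0.9091, 0.6127]
(1 - 0.5141) = 0.4859, running product = 0.4859
(1 - 0.9091) = 0.0909, running product = 0.0442
(1 - 0.6127) = 0.3873, running product = 0.0171
Product of (1-R_i) = 0.0171
R_sys = 1 - 0.0171 = 0.9829

0.9829


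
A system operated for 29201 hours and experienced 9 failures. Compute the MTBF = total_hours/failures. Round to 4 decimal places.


total_hours = 29201
failures = 9
MTBF = 29201 / 9
MTBF = 3244.5556

3244.5556


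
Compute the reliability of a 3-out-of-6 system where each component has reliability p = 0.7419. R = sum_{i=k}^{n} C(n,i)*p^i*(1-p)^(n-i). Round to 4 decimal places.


k = 3, n = 6, p = 0.7419
i=3: C(6,3)=20 * 0.7419^3 * 0.2581^3 = 0.1404
i=4: C(6,4)=15 * 0.7419^4 * 0.2581^2 = 0.3027
i=5: C(6,5)=6 * 0.7419^5 * 0.2581^1 = 0.3481
i=6: C(6,6)=1 * 0.7419^6 * 0.2581^0 = 0.1668
R = sum of terms = 0.958

0.958


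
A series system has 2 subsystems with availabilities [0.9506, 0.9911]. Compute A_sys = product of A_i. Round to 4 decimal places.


Subsystems: [0.9506, 0.9911]
After subsystem 1 (A=0.9506): product = 0.9506
After subsystem 2 (A=0.9911): product = 0.9421
A_sys = 0.9421

0.9421


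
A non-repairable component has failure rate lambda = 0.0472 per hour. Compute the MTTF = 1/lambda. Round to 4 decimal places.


lambda = 0.0472
MTTF = 1 / 0.0472
MTTF = 21.1864

21.1864


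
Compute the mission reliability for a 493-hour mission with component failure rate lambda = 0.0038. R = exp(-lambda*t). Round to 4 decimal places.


lambda = 0.0038
mission_time = 493
lambda * t = 0.0038 * 493 = 1.8734
R = exp(-1.8734)
R = 0.1536

0.1536


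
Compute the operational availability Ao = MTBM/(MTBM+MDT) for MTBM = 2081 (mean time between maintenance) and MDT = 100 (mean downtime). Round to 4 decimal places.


MTBM = 2081
MDT = 100
MTBM + MDT = 2181
Ao = 2081 / 2181
Ao = 0.9541

0.9541


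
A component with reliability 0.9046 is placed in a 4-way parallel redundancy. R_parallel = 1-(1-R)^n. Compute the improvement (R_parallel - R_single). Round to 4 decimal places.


R_single = 0.9046, n = 4
1 - R_single = 0.0954
(1 - R_single)^n = 0.0954^4 = 0.0001
R_parallel = 1 - 0.0001 = 0.9999
Improvement = 0.9999 - 0.9046
Improvement = 0.0953

0.0953


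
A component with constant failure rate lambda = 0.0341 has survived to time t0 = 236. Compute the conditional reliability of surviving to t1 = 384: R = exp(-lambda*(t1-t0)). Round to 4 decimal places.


lambda = 0.0341
t0 = 236, t1 = 384
t1 - t0 = 148
lambda * (t1-t0) = 0.0341 * 148 = 5.0468
R = exp(-5.0468)
R = 0.0064

0.0064


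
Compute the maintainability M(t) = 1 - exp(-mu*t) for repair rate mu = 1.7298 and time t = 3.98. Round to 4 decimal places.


mu = 1.7298, t = 3.98
mu * t = 1.7298 * 3.98 = 6.8846
exp(-6.8846) = 0.001
M(t) = 1 - 0.001
M(t) = 0.999

0.999


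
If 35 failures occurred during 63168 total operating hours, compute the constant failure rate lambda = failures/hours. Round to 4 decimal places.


failures = 35
total_hours = 63168
lambda = 35 / 63168
lambda = 0.0006

0.0006


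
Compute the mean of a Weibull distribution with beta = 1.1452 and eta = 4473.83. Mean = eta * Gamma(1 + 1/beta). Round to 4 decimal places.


beta = 1.1452, eta = 4473.83
1/beta = 0.8732
1 + 1/beta = 1.8732
Gamma(1.8732) = 0.9529
Mean = 4473.83 * 0.9529
Mean = 4262.9728

4262.9728


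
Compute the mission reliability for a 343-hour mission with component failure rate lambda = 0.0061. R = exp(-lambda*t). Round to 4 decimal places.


lambda = 0.0061
mission_time = 343
lambda * t = 0.0061 * 343 = 2.0923
R = exp(-2.0923)
R = 0.1234

0.1234


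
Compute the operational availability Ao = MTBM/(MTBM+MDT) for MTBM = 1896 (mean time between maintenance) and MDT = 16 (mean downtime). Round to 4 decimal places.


MTBM = 1896
MDT = 16
MTBM + MDT = 1912
Ao = 1896 / 1912
Ao = 0.9916

0.9916


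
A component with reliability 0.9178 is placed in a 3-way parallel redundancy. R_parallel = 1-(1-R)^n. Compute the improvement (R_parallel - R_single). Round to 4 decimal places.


R_single = 0.9178, n = 3
1 - R_single = 0.0822
(1 - R_single)^n = 0.0822^3 = 0.0006
R_parallel = 1 - 0.0006 = 0.9994
Improvement = 0.9994 - 0.9178
Improvement = 0.0816

0.0816


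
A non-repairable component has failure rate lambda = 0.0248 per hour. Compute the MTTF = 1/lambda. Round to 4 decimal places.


lambda = 0.0248
MTTF = 1 / 0.0248
MTTF = 40.3226

40.3226


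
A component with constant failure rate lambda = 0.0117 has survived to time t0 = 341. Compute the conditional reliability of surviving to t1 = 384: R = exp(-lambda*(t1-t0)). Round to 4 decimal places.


lambda = 0.0117
t0 = 341, t1 = 384
t1 - t0 = 43
lambda * (t1-t0) = 0.0117 * 43 = 0.5031
R = exp(-0.5031)
R = 0.6047

0.6047


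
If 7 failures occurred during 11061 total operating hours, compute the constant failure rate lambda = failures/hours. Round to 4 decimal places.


failures = 7
total_hours = 11061
lambda = 7 / 11061
lambda = 0.0006

0.0006


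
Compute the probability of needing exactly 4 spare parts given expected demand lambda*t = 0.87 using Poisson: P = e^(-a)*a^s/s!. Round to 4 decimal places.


a = 0.87, s = 4
e^(-a) = e^(-0.87) = 0.419
a^s = 0.87^4 = 0.5729
s! = 24
P = 0.419 * 0.5729 / 24
P = 0.01

0.01


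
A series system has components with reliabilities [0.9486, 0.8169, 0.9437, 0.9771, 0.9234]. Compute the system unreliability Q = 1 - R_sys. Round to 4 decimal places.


Components: [0.9486, 0.8169, 0.9437, 0.9771, 0.9234]
After component 1: product = 0.9486
After component 2: product = 0.7749
After component 3: product = 0.7313
After component 4: product = 0.7145
After component 5: product = 0.6598
R_sys = 0.6598
Q = 1 - 0.6598 = 0.3402

0.3402


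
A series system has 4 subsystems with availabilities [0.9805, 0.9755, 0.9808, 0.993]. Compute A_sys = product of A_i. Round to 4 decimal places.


Subsystems: [0.9805, 0.9755, 0.9808, 0.993]
After subsystem 1 (A=0.9805): product = 0.9805
After subsystem 2 (A=0.9755): product = 0.9565
After subsystem 3 (A=0.9808): product = 0.9381
After subsystem 4 (A=0.993): product = 0.9315
A_sys = 0.9315

0.9315


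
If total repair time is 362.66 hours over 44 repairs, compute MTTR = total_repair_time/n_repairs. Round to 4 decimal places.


total_repair_time = 362.66
n_repairs = 44
MTTR = 362.66 / 44
MTTR = 8.2423

8.2423


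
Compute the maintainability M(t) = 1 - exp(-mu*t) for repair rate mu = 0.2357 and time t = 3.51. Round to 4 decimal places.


mu = 0.2357, t = 3.51
mu * t = 0.2357 * 3.51 = 0.8273
exp(-0.8273) = 0.4372
M(t) = 1 - 0.4372
M(t) = 0.5628

0.5628


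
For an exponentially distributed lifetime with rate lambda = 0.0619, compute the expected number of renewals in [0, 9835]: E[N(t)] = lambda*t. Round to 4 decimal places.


lambda = 0.0619
t = 9835
E[N(t)] = lambda * t
E[N(t)] = 0.0619 * 9835
E[N(t)] = 608.7865

608.7865


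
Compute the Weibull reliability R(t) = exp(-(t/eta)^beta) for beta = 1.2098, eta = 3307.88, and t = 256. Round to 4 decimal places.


beta = 1.2098, eta = 3307.88, t = 256
t/eta = 256 / 3307.88 = 0.0774
(t/eta)^beta = 0.0774^1.2098 = 0.0452
R(t) = exp(-0.0452)
R(t) = 0.9558

0.9558


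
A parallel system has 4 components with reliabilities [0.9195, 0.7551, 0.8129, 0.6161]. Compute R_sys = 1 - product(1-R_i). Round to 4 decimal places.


Components: [0.9195, 0.7551, 0.8129, 0.6161]
(1 - 0.9195) = 0.0805, running product = 0.0805
(1 - 0.7551) = 0.2449, running product = 0.0197
(1 - 0.8129) = 0.1871, running product = 0.0037
(1 - 0.6161) = 0.3839, running product = 0.0014
Product of (1-R_i) = 0.0014
R_sys = 1 - 0.0014 = 0.9986

0.9986


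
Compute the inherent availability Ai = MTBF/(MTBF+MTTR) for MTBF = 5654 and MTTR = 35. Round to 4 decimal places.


MTBF = 5654
MTTR = 35
MTBF + MTTR = 5689
Ai = 5654 / 5689
Ai = 0.9938

0.9938


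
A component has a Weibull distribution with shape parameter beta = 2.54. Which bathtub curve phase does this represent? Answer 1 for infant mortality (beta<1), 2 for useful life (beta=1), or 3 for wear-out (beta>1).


beta = 2.54
Compare beta to 1:
beta < 1 => infant mortality (phase 1)
beta = 1 => useful life (phase 2)
beta > 1 => wear-out (phase 3)
Since beta = 2.54, this is wear-out (increasing failure rate)
Phase = 3

3


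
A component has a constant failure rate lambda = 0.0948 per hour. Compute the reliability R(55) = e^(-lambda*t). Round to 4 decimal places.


lambda = 0.0948
t = 55
lambda * t = 5.214
R(t) = e^(-5.214)
R(t) = 0.0054

0.0054


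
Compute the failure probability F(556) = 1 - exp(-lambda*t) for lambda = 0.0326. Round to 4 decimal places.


lambda = 0.0326, t = 556
lambda * t = 18.1256
exp(-18.1256) = 0.0
F(t) = 1 - 0.0
F(t) = 1.0

1.0


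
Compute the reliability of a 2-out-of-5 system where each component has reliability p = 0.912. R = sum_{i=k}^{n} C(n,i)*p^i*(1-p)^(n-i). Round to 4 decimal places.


k = 2, n = 5, p = 0.912
i=2: C(5,2)=10 * 0.912^2 * 0.088^3 = 0.0057
i=3: C(5,3)=10 * 0.912^3 * 0.088^2 = 0.0587
i=4: C(5,4)=5 * 0.912^4 * 0.088^1 = 0.3044
i=5: C(5,5)=1 * 0.912^5 * 0.088^0 = 0.6309
R = sum of terms = 0.9997

0.9997


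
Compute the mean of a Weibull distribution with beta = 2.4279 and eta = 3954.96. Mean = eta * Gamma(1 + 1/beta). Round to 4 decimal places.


beta = 2.4279, eta = 3954.96
1/beta = 0.4119
1 + 1/beta = 1.4119
Gamma(1.4119) = 0.8867
Mean = 3954.96 * 0.8867
Mean = 3506.7879

3506.7879


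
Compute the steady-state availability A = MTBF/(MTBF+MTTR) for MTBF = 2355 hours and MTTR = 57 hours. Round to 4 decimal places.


MTBF = 2355
MTTR = 57
MTBF + MTTR = 2412
A = 2355 / 2412
A = 0.9764

0.9764


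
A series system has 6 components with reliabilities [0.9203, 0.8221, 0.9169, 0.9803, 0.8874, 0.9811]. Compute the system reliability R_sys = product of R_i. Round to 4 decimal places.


Components: [0.9203, 0.8221, 0.9169, 0.9803, 0.8874, 0.9811]
After component 1 (R=0.9203): product = 0.9203
After component 2 (R=0.8221): product = 0.7566
After component 3 (R=0.9169): product = 0.6937
After component 4 (R=0.9803): product = 0.68
After component 5 (R=0.8874): product = 0.6035
After component 6 (R=0.9811): product = 0.5921
R_sys = 0.5921

0.5921


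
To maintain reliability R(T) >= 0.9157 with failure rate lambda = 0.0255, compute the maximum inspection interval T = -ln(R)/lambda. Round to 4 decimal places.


R_target = 0.9157
lambda = 0.0255
-ln(0.9157) = 0.0881
T = 0.0881 / 0.0255
T = 3.4536

3.4536


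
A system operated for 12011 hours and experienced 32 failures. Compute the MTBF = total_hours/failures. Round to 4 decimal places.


total_hours = 12011
failures = 32
MTBF = 12011 / 32
MTBF = 375.3438

375.3438


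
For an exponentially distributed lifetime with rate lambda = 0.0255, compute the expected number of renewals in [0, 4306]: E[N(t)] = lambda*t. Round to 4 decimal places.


lambda = 0.0255
t = 4306
E[N(t)] = lambda * t
E[N(t)] = 0.0255 * 4306
E[N(t)] = 109.803

109.803


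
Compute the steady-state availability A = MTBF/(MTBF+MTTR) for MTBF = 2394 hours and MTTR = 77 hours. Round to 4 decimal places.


MTBF = 2394
MTTR = 77
MTBF + MTTR = 2471
A = 2394 / 2471
A = 0.9688

0.9688


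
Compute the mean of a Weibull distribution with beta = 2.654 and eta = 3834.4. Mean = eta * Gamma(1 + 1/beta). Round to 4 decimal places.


beta = 2.654, eta = 3834.4
1/beta = 0.3768
1 + 1/beta = 1.3768
Gamma(1.3768) = 0.8888
Mean = 3834.4 * 0.8888
Mean = 3407.9232

3407.9232


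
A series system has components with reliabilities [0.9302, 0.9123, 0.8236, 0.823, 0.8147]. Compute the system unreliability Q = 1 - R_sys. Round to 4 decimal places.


Components: [0.9302, 0.9123, 0.8236, 0.823, 0.8147]
After component 1: product = 0.9302
After component 2: product = 0.8486
After component 3: product = 0.6989
After component 4: product = 0.5752
After component 5: product = 0.4686
R_sys = 0.4686
Q = 1 - 0.4686 = 0.5314

0.5314


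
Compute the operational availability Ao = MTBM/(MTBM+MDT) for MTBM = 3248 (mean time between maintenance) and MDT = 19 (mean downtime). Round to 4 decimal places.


MTBM = 3248
MDT = 19
MTBM + MDT = 3267
Ao = 3248 / 3267
Ao = 0.9942

0.9942


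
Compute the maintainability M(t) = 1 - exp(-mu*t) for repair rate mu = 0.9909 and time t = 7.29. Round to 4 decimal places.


mu = 0.9909, t = 7.29
mu * t = 0.9909 * 7.29 = 7.2237
exp(-7.2237) = 0.0007
M(t) = 1 - 0.0007
M(t) = 0.9993

0.9993


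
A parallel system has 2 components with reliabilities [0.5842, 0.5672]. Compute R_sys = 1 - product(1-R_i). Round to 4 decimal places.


Components: [0.5842, 0.5672]
(1 - 0.5842) = 0.4158, running product = 0.4158
(1 - 0.5672) = 0.4328, running product = 0.18
Product of (1-R_i) = 0.18
R_sys = 1 - 0.18 = 0.82

0.82


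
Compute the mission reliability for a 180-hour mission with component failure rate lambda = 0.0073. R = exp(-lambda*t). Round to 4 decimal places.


lambda = 0.0073
mission_time = 180
lambda * t = 0.0073 * 180 = 1.314
R = exp(-1.314)
R = 0.2687

0.2687


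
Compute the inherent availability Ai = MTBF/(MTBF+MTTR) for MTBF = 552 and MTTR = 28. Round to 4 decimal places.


MTBF = 552
MTTR = 28
MTBF + MTTR = 580
Ai = 552 / 580
Ai = 0.9517

0.9517


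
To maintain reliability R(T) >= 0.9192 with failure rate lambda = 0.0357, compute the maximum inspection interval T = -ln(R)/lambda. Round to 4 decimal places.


R_target = 0.9192
lambda = 0.0357
-ln(0.9192) = 0.0843
T = 0.0843 / 0.0357
T = 2.36

2.36


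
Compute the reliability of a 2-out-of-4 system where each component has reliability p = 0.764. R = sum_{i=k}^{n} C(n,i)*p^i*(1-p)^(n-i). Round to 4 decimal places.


k = 2, n = 4, p = 0.764
i=2: C(4,2)=6 * 0.764^2 * 0.236^2 = 0.1951
i=3: C(4,3)=4 * 0.764^3 * 0.236^1 = 0.421
i=4: C(4,4)=1 * 0.764^4 * 0.236^0 = 0.3407
R = sum of terms = 0.9567

0.9567


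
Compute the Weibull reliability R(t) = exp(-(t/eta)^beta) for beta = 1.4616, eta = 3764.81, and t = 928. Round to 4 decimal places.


beta = 1.4616, eta = 3764.81, t = 928
t/eta = 928 / 3764.81 = 0.2465
(t/eta)^beta = 0.2465^1.4616 = 0.1291
R(t) = exp(-0.1291)
R(t) = 0.8789

0.8789


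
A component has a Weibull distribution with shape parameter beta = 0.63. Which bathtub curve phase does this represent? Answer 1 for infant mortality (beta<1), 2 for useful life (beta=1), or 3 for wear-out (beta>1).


beta = 0.63
Compare beta to 1:
beta < 1 => infant mortality (phase 1)
beta = 1 => useful life (phase 2)
beta > 1 => wear-out (phase 3)
Since beta = 0.63, this is infant mortality (decreasing failure rate)
Phase = 1

1


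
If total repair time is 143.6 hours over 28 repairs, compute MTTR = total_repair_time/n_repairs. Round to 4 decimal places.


total_repair_time = 143.6
n_repairs = 28
MTTR = 143.6 / 28
MTTR = 5.1286

5.1286


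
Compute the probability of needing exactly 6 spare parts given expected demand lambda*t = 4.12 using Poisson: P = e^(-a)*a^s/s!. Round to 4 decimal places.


a = 4.12, s = 6
e^(-a) = e^(-4.12) = 0.0162
a^s = 4.12^6 = 4890.8382
s! = 720
P = 0.0162 * 4890.8382 / 720
P = 0.1103

0.1103


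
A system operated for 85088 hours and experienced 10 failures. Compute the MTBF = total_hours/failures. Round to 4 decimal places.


total_hours = 85088
failures = 10
MTBF = 85088 / 10
MTBF = 8508.8

8508.8


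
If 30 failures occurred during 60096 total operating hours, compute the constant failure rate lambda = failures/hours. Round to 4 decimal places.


failures = 30
total_hours = 60096
lambda = 30 / 60096
lambda = 0.0005

0.0005


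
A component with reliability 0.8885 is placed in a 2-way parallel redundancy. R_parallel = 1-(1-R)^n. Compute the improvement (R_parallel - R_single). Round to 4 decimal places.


R_single = 0.8885, n = 2
1 - R_single = 0.1115
(1 - R_single)^n = 0.1115^2 = 0.0124
R_parallel = 1 - 0.0124 = 0.9876
Improvement = 0.9876 - 0.8885
Improvement = 0.0991

0.0991


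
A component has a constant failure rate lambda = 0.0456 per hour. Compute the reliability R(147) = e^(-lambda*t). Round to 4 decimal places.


lambda = 0.0456
t = 147
lambda * t = 6.7032
R(t) = e^(-6.7032)
R(t) = 0.0012

0.0012


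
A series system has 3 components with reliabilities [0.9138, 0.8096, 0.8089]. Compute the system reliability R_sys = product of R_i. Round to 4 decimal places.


Components: [0.9138, 0.8096, 0.8089]
After component 1 (R=0.9138): product = 0.9138
After component 2 (R=0.8096): product = 0.7398
After component 3 (R=0.8089): product = 0.5984
R_sys = 0.5984

0.5984


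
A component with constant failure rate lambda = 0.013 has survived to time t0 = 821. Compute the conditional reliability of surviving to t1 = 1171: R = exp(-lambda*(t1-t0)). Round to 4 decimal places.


lambda = 0.013
t0 = 821, t1 = 1171
t1 - t0 = 350
lambda * (t1-t0) = 0.013 * 350 = 4.55
R = exp(-4.55)
R = 0.0106

0.0106


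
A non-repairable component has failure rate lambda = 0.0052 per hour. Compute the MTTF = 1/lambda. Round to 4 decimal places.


lambda = 0.0052
MTTF = 1 / 0.0052
MTTF = 192.3077

192.3077


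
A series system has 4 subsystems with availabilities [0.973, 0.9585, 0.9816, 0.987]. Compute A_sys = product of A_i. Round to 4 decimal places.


Subsystems: [0.973, 0.9585, 0.9816, 0.987]
After subsystem 1 (A=0.973): product = 0.973
After subsystem 2 (A=0.9585): product = 0.9326
After subsystem 3 (A=0.9816): product = 0.9155
After subsystem 4 (A=0.987): product = 0.9036
A_sys = 0.9036

0.9036


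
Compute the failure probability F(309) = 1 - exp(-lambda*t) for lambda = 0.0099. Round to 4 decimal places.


lambda = 0.0099, t = 309
lambda * t = 3.0591
exp(-3.0591) = 0.0469
F(t) = 1 - 0.0469
F(t) = 0.9531

0.9531


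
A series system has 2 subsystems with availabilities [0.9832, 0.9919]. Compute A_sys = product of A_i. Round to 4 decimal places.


Subsystems: [0.9832, 0.9919]
After subsystem 1 (A=0.9832): product = 0.9832
After subsystem 2 (A=0.9919): product = 0.9752
A_sys = 0.9752

0.9752


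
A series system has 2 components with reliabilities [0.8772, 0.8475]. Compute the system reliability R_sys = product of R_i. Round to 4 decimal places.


Components: [0.8772, 0.8475]
After component 1 (R=0.8772): product = 0.8772
After component 2 (R=0.8475): product = 0.7434
R_sys = 0.7434

0.7434


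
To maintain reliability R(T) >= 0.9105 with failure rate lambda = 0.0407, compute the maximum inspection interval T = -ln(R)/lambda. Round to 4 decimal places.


R_target = 0.9105
lambda = 0.0407
-ln(0.9105) = 0.0938
T = 0.0938 / 0.0407
T = 2.3037

2.3037


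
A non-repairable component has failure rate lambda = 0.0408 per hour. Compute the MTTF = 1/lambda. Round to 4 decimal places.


lambda = 0.0408
MTTF = 1 / 0.0408
MTTF = 24.5098

24.5098


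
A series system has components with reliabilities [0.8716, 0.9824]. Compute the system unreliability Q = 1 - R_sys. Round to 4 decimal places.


Components: [0.8716, 0.9824]
After component 1: product = 0.8716
After component 2: product = 0.8563
R_sys = 0.8563
Q = 1 - 0.8563 = 0.1437

0.1437


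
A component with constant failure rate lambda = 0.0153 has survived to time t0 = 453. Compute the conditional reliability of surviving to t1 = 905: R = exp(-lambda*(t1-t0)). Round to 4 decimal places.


lambda = 0.0153
t0 = 453, t1 = 905
t1 - t0 = 452
lambda * (t1-t0) = 0.0153 * 452 = 6.9156
R = exp(-6.9156)
R = 0.001

0.001


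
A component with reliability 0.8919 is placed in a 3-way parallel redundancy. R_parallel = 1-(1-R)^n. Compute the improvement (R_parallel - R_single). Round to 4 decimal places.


R_single = 0.8919, n = 3
1 - R_single = 0.1081
(1 - R_single)^n = 0.1081^3 = 0.0013
R_parallel = 1 - 0.0013 = 0.9987
Improvement = 0.9987 - 0.8919
Improvement = 0.1068

0.1068


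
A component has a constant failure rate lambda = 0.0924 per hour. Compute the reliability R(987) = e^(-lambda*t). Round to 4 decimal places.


lambda = 0.0924
t = 987
lambda * t = 91.1988
R(t) = e^(-91.1988)
R(t) = 0.0

0.0


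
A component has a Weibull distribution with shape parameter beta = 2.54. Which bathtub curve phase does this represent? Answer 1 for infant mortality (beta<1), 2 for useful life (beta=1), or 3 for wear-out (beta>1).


beta = 2.54
Compare beta to 1:
beta < 1 => infant mortality (phase 1)
beta = 1 => useful life (phase 2)
beta > 1 => wear-out (phase 3)
Since beta = 2.54, this is wear-out (increasing failure rate)
Phase = 3

3


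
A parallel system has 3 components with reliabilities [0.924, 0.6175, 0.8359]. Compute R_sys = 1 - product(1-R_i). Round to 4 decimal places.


Components: [0.924, 0.6175, 0.8359]
(1 - 0.924) = 0.076, running product = 0.076
(1 - 0.6175) = 0.3825, running product = 0.0291
(1 - 0.8359) = 0.1641, running product = 0.0048
Product of (1-R_i) = 0.0048
R_sys = 1 - 0.0048 = 0.9952

0.9952


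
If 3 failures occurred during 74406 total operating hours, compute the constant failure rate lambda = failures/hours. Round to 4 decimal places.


failures = 3
total_hours = 74406
lambda = 3 / 74406
lambda = 0.0

0.0


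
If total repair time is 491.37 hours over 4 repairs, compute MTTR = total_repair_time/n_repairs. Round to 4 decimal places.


total_repair_time = 491.37
n_repairs = 4
MTTR = 491.37 / 4
MTTR = 122.8425

122.8425


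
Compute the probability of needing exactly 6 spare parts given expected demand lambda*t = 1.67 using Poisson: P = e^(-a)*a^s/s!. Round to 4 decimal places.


a = 1.67, s = 6
e^(-a) = e^(-1.67) = 0.1882
a^s = 1.67^6 = 21.692
s! = 720
P = 0.1882 * 21.692 / 720
P = 0.0057

0.0057


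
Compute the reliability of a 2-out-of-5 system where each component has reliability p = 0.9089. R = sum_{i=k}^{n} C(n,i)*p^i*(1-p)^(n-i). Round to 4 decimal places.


k = 2, n = 5, p = 0.9089
i=2: C(5,2)=10 * 0.9089^2 * 0.0911^3 = 0.0062
i=3: C(5,3)=10 * 0.9089^3 * 0.0911^2 = 0.0623
i=4: C(5,4)=5 * 0.9089^4 * 0.0911^1 = 0.3109
i=5: C(5,5)=1 * 0.9089^5 * 0.0911^0 = 0.6203
R = sum of terms = 0.9997

0.9997


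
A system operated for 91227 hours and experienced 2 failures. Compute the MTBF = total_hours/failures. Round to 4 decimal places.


total_hours = 91227
failures = 2
MTBF = 91227 / 2
MTBF = 45613.5

45613.5


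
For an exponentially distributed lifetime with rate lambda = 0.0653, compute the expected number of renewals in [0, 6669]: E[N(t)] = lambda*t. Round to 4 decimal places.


lambda = 0.0653
t = 6669
E[N(t)] = lambda * t
E[N(t)] = 0.0653 * 6669
E[N(t)] = 435.4857

435.4857


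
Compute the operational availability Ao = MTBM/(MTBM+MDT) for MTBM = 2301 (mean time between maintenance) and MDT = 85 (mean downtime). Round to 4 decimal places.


MTBM = 2301
MDT = 85
MTBM + MDT = 2386
Ao = 2301 / 2386
Ao = 0.9644

0.9644


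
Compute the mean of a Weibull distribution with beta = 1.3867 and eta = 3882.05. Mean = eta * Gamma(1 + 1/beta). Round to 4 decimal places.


beta = 1.3867, eta = 3882.05
1/beta = 0.7211
1 + 1/beta = 1.7211
Gamma(1.7211) = 0.9128
Mean = 3882.05 * 0.9128
Mean = 3543.5884

3543.5884


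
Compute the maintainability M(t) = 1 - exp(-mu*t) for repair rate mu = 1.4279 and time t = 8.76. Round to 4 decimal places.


mu = 1.4279, t = 8.76
mu * t = 1.4279 * 8.76 = 12.5084
exp(-12.5084) = 0.0
M(t) = 1 - 0.0
M(t) = 1.0

1.0


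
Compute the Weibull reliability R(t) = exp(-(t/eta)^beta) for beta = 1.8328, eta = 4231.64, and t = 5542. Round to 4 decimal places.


beta = 1.8328, eta = 4231.64, t = 5542
t/eta = 5542 / 4231.64 = 1.3097
(t/eta)^beta = 1.3097^1.8328 = 1.6396
R(t) = exp(-1.6396)
R(t) = 0.1941

0.1941


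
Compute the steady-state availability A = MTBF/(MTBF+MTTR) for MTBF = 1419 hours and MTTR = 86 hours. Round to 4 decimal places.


MTBF = 1419
MTTR = 86
MTBF + MTTR = 1505
A = 1419 / 1505
A = 0.9429

0.9429


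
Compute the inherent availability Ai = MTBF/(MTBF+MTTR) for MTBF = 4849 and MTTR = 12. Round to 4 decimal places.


MTBF = 4849
MTTR = 12
MTBF + MTTR = 4861
Ai = 4849 / 4861
Ai = 0.9975

0.9975


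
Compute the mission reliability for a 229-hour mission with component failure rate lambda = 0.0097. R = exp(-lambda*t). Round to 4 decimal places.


lambda = 0.0097
mission_time = 229
lambda * t = 0.0097 * 229 = 2.2213
R = exp(-2.2213)
R = 0.1085

0.1085


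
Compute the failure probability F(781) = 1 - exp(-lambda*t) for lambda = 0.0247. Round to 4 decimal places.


lambda = 0.0247, t = 781
lambda * t = 19.2907
exp(-19.2907) = 0.0
F(t) = 1 - 0.0
F(t) = 1.0

1.0


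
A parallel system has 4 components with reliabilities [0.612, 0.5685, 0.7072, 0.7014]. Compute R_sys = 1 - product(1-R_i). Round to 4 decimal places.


Components: [0.612, 0.5685, 0.7072, 0.7014]
(1 - 0.612) = 0.388, running product = 0.388
(1 - 0.5685) = 0.4315, running product = 0.1674
(1 - 0.7072) = 0.2928, running product = 0.049
(1 - 0.7014) = 0.2986, running product = 0.0146
Product of (1-R_i) = 0.0146
R_sys = 1 - 0.0146 = 0.9854

0.9854


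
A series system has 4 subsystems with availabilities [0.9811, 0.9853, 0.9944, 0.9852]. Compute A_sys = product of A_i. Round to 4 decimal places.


Subsystems: [0.9811, 0.9853, 0.9944, 0.9852]
After subsystem 1 (A=0.9811): product = 0.9811
After subsystem 2 (A=0.9853): product = 0.9667
After subsystem 3 (A=0.9944): product = 0.9613
After subsystem 4 (A=0.9852): product = 0.947
A_sys = 0.947

0.947


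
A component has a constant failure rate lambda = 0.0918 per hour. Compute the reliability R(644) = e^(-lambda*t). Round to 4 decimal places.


lambda = 0.0918
t = 644
lambda * t = 59.1192
R(t) = e^(-59.1192)
R(t) = 0.0

0.0


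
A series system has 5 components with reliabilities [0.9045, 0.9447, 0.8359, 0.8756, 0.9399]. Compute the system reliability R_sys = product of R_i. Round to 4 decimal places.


Components: [0.9045, 0.9447, 0.8359, 0.8756, 0.9399]
After component 1 (R=0.9045): product = 0.9045
After component 2 (R=0.9447): product = 0.8545
After component 3 (R=0.8359): product = 0.7143
After component 4 (R=0.8756): product = 0.6254
After component 5 (R=0.9399): product = 0.5878
R_sys = 0.5878

0.5878


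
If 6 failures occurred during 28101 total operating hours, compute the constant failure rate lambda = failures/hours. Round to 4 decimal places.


failures = 6
total_hours = 28101
lambda = 6 / 28101
lambda = 0.0002

0.0002


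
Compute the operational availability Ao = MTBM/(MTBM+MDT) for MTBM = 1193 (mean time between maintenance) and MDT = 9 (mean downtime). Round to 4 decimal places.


MTBM = 1193
MDT = 9
MTBM + MDT = 1202
Ao = 1193 / 1202
Ao = 0.9925

0.9925


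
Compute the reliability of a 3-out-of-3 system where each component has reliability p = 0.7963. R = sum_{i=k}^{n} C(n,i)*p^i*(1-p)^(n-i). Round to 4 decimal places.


k = 3, n = 3, p = 0.7963
i=3: C(3,3)=1 * 0.7963^3 * 0.2037^0 = 0.5049
R = sum of terms = 0.5049

0.5049


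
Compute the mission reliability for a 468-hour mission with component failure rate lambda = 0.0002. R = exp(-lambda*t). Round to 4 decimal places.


lambda = 0.0002
mission_time = 468
lambda * t = 0.0002 * 468 = 0.0936
R = exp(-0.0936)
R = 0.9106

0.9106


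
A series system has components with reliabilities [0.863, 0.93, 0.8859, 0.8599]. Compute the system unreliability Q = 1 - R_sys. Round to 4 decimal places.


Components: [0.863, 0.93, 0.8859, 0.8599]
After component 1: product = 0.863
After component 2: product = 0.8026
After component 3: product = 0.711
After component 4: product = 0.6114
R_sys = 0.6114
Q = 1 - 0.6114 = 0.3886

0.3886


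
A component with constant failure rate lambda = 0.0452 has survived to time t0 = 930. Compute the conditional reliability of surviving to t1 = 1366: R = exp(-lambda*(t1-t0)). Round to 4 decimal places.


lambda = 0.0452
t0 = 930, t1 = 1366
t1 - t0 = 436
lambda * (t1-t0) = 0.0452 * 436 = 19.7072
R = exp(-19.7072)
R = 0.0

0.0


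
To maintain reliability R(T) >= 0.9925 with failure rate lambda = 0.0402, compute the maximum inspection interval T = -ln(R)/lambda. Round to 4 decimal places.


R_target = 0.9925
lambda = 0.0402
-ln(0.9925) = 0.0075
T = 0.0075 / 0.0402
T = 0.1873

0.1873


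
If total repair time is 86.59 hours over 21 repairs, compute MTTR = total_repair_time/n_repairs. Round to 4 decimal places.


total_repair_time = 86.59
n_repairs = 21
MTTR = 86.59 / 21
MTTR = 4.1233

4.1233


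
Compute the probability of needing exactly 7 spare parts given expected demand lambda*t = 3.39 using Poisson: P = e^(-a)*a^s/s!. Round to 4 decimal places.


a = 3.39, s = 7
e^(-a) = e^(-3.39) = 0.0337
a^s = 3.39^7 = 5145.1482
s! = 5040
P = 0.0337 * 5145.1482 / 5040
P = 0.0344

0.0344


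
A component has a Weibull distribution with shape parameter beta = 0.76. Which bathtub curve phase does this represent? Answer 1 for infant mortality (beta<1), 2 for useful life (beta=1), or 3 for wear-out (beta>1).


beta = 0.76
Compare beta to 1:
beta < 1 => infant mortality (phase 1)
beta = 1 => useful life (phase 2)
beta > 1 => wear-out (phase 3)
Since beta = 0.76, this is infant mortality (decreasing failure rate)
Phase = 1

1


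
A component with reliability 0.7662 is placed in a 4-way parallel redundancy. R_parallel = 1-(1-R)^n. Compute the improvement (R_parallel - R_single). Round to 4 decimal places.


R_single = 0.7662, n = 4
1 - R_single = 0.2338
(1 - R_single)^n = 0.2338^4 = 0.003
R_parallel = 1 - 0.003 = 0.997
Improvement = 0.997 - 0.7662
Improvement = 0.2308

0.2308


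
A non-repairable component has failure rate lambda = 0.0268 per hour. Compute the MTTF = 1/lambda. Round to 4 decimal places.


lambda = 0.0268
MTTF = 1 / 0.0268
MTTF = 37.3134

37.3134


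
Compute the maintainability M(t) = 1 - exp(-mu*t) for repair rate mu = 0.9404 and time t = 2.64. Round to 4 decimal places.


mu = 0.9404, t = 2.64
mu * t = 0.9404 * 2.64 = 2.4827
exp(-2.4827) = 0.0835
M(t) = 1 - 0.0835
M(t) = 0.9165

0.9165


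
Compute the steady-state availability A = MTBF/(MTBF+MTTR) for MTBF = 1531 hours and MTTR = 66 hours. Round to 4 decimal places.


MTBF = 1531
MTTR = 66
MTBF + MTTR = 1597
A = 1531 / 1597
A = 0.9587

0.9587


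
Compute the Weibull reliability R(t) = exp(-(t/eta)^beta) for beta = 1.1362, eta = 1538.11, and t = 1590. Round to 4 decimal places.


beta = 1.1362, eta = 1538.11, t = 1590
t/eta = 1590 / 1538.11 = 1.0337
(t/eta)^beta = 1.0337^1.1362 = 1.0384
R(t) = exp(-1.0384)
R(t) = 0.354

0.354


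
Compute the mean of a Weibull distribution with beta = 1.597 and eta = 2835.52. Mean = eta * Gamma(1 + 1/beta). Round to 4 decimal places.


beta = 1.597, eta = 2835.52
1/beta = 0.6262
1 + 1/beta = 1.6262
Gamma(1.6262) = 0.8967
Mean = 2835.52 * 0.8967
Mean = 2542.6954

2542.6954


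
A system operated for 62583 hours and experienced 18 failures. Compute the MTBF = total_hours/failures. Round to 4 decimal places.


total_hours = 62583
failures = 18
MTBF = 62583 / 18
MTBF = 3476.8333

3476.8333


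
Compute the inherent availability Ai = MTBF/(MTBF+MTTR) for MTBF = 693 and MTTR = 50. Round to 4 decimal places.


MTBF = 693
MTTR = 50
MTBF + MTTR = 743
Ai = 693 / 743
Ai = 0.9327

0.9327
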